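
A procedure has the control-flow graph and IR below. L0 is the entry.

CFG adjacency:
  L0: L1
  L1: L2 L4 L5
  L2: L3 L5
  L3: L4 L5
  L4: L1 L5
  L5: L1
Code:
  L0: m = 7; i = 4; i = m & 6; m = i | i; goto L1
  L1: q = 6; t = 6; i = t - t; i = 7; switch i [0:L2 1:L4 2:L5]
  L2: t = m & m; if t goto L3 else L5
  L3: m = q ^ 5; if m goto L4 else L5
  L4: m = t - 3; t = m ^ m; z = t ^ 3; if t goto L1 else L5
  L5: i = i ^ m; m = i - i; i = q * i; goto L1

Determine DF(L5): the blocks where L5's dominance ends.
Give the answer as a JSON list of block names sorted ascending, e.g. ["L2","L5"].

Answer: ["L1"]

Working:
idom tree: L1←L0 L2←L1 L3←L2 L4←L1 L5←L1
Join-block Dom:
  L1: preds {L0,L4,L5}: {L0} ∩ {L0,L1,L4} ∩ {L0,L1,L5} = {L0}; idom=L0
  L4: preds {L1,L3}: {L0,L1} ∩ {L0,L1,L2,L3} = {L0,L1}; idom=L1
  L5: preds {L1,L2,L3,L4}: {L0,L1} ∩ {L0,L1,L2} ∩ {L0,L1,L2,L3} ∩ {L0,L1,L4} = {L0,L1}; idom=L1

DF walk-up:
  join L1 pred L0: · stop@L0
  join L1 pred L4: L4→L1 stop@L0
  join L1 pred L5: L5→L1 stop@L0
  join L4 pred L1: · stop@L1
  join L4 pred L3: L3→L2 stop@L1
  join L5 pred L1: · stop@L1
  join L5 pred L2: L2 stop@L1
  join L5 pred L3: L3→L2 stop@L1
  join L5 pred L4: L4 stop@L1
  L0: DF=∅
  L1: DF={L1}
  L2: DF={L4,L5}
  L3: DF={L4,L5}
  L4: DF={L1,L5}
  L5: DF={L1}

DF(L5) = ["L1"]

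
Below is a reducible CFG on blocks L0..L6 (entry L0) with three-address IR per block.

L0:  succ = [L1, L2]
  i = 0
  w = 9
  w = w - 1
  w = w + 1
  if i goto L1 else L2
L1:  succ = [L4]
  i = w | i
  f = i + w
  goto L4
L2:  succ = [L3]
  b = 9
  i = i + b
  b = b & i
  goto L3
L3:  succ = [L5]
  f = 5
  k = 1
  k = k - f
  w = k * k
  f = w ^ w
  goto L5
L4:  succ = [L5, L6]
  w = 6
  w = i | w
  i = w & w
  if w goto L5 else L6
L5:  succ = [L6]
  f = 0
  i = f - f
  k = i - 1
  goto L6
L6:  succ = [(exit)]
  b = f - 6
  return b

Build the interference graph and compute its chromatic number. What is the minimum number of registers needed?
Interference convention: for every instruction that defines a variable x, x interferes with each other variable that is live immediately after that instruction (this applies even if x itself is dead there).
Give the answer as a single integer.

Block summaries:
  L0 def {i,w} use ∅
  L1 def {f,i} use {i,w}
  L2 def {b,i} use {i}
  L3 def {f,k,w} use ∅
  L4 def {i,w} use {i}
  L5 def {f,i,k} use ∅
  L6 def {b} use {f}

Backward fixpoint:
  live L0: ∅→{i,w}
  live L1: {i,w}→{f,i}
  live L2: {i}→∅
  live L3: ∅→∅
  live L4: {f,i}→{f}
  live L5: ∅→{f}
  live L6: {f}→∅

Conflict graph:
  b↔{i}
  f↔{i,k,w}
  i↔{b,f,w}
  k↔{f}
  w↔{f,i}

Chromatic number:
  {f,i,w} pairwise interfere (3-clique) ⇒ χ ≥ 3
  3-colouring: R0={b,f}  R1={i,k}  R2={w}
  χ = 3

Answer: 3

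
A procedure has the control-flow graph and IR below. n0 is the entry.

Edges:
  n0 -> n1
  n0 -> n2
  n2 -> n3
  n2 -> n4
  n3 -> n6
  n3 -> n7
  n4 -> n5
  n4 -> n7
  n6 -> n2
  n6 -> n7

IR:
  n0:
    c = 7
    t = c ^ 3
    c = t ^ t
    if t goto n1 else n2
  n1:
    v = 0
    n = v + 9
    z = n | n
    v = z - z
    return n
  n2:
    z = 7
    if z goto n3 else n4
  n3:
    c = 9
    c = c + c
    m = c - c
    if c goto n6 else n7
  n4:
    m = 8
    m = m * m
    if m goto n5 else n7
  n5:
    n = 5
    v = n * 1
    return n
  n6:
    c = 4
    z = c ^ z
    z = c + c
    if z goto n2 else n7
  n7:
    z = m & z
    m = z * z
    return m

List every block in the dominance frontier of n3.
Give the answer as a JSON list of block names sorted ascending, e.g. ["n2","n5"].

idom tree: n1←n0 n2←n0 n3←n2 n4←n2 n5←n4 n6←n3 n7←n2
Dom at joins:
  n2: preds {n0,n6}: {n0} ∩ {n0,n2,n3,n6} = {n0}; idom=n0
  n7: preds {n3,n4,n6}: {n0,n2,n3} ∩ {n0,n2,n4} ∩ {n0,n2,n3,n6} = {n0,n2}; idom=n2

DF walk-up:
  n2←n0: walk · to n0
  n2←n6: walk n6→n3→n2 to n0
  n7←n3: walk n3 to n2
  n7←n4: walk n4 to n2
  n7←n6: walk n6→n3 to n2
  n0 → ∅
  n1 → ∅
  n2 → {n2}
  n3 → {n2,n7}
  n4 → {n7}
  n5 → ∅
  n6 → {n2,n7}
  n7 → ∅

DF(n3) = ["n2", "n7"]

Answer: ["n2", "n7"]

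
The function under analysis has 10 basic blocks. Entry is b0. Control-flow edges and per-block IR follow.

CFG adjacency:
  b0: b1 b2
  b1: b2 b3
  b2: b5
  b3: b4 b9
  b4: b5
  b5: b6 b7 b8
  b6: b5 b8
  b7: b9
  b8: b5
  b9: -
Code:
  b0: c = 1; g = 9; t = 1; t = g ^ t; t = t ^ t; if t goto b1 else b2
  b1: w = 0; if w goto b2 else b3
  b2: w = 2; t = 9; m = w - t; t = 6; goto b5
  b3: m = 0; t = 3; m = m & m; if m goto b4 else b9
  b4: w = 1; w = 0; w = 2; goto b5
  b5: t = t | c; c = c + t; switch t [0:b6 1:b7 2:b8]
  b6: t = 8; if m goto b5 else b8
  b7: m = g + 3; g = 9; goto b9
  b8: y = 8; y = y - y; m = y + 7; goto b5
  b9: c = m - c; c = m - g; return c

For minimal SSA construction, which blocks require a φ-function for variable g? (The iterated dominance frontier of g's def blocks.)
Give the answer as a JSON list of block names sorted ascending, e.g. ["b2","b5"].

idom tree: b1←b0 b2←b0 b3←b1 b4←b3 b5←b0 b6←b5 b7←b5 b8←b5 b9←b0
Dom∩ at merges:
  b2: preds {b0,b1}: {b0} ∩ {b0,b1} = {b0}; idom=b0
  b5: preds {b2,b4,b6,b8}: {b0,b2} ∩ {b0,b1,b3,b4} ∩ {b0,b5,b6} ∩ {b0,b5,b8} = {b0}; idom=b0
  b8: preds {b5,b6}: {b0,b5} ∩ {b0,b5,b6} = {b0,b5}; idom=b5
  b9: preds {b3,b7}: {b0,b1,b3} ∩ {b0,b5,b7} = {b0}; idom=b0

Frontier:
  b2←b0: walk · to b0
  b2←b1: walk b1 to b0
  b5←b2: walk b2 to b0
  b5←b4: walk b4→b3→b1 to b0
  b5←b6: walk b6→b5 to b0
  b5←b8: walk b8→b5 to b0
  b8←b5: walk · to b5
  b8←b6: walk b6 to b5
  b9←b3: walk b3→b1 to b0
  b9←b7: walk b7→b5 to b0
  b0 → ∅
  b1 → {b2,b5,b9}
  b2 → {b5}
  b3 → {b5,b9}
  b4 → {b5}
  b5 → {b5,b9}
  b6 → {b5,b8}
  b7 → {b9}
  b8 → {b5}
  b9 → ∅

φ for g: defs {b0,b7}
  DF⁺ = {b9}

Answer: ["b9"]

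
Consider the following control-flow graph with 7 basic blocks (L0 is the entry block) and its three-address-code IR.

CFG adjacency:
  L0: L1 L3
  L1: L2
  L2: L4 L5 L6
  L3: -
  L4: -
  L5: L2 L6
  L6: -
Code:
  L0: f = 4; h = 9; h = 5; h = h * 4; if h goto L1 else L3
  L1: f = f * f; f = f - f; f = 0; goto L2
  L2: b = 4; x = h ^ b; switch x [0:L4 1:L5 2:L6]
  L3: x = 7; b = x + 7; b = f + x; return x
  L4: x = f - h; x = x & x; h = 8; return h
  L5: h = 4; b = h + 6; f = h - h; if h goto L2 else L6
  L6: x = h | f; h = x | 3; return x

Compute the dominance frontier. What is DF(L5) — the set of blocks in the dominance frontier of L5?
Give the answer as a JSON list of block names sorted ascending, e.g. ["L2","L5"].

Answer: ["L2", "L6"]

Derivation:
idom tree: L1←L0 L2←L1 L3←L0 L4←L2 L5←L2 L6←L2
Join-block Dom:
  L2: preds {L1,L5}: {L0,L1} ∩ {L0,L1,L2,L5} = {L0,L1}; idom=L1
  L6: preds {L2,L5}: {L0,L1,L2} ∩ {L0,L1,L2,L5} = {L0,L1,L2}; idom=L2

DF walk-up:
  join L2 pred L1: · stop@L1
  join L2 pred L5: L5→L2 stop@L1
  join L6 pred L2: · stop@L2
  join L6 pred L5: L5 stop@L2
  DF(L0)=∅
  DF(L1)=∅
  DF(L2)={L2}
  DF(L3)=∅
  DF(L4)=∅
  DF(L5)={L2,L6}
  DF(L6)=∅

DF(L5) = ["L2", "L6"]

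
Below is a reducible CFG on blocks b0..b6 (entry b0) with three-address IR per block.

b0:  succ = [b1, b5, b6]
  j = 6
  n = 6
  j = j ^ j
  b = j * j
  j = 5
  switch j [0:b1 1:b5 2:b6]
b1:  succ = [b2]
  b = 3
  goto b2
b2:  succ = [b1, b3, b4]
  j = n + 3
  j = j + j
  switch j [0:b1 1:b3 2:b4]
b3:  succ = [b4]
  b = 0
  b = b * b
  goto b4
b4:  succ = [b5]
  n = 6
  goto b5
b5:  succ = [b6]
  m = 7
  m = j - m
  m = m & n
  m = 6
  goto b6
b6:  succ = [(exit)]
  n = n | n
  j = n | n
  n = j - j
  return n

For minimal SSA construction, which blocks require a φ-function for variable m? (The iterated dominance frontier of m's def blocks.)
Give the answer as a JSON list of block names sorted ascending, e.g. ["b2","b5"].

Answer: ["b6"]

Analysis:
idom tree: b1←b0 b2←b1 b3←b2 b4←b2 b5←b0 b6←b0
Dom∩ at merges:
  b1: preds {b0,b2}: {b0} ∩ {b0,b1,b2} = {b0}; idom=b0
  b4: preds {b2,b3}: {b0,b1,b2} ∩ {b0,b1,b2,b3} = {b0,b1,b2}; idom=b2
  b5: preds {b0,b4}: {b0} ∩ {b0,b1,b2,b4} = {b0}; idom=b0
  b6: preds {b0,b5}: {b0} ∩ {b0,b5} = {b0}; idom=b0

DF walk-up:
  b1←b0: walk · to b0
  b1←b2: walk b2→b1 to b0
  b4←b2: walk · to b2
  b4←b3: walk b3 to b2
  b5←b0: walk · to b0
  b5←b4: walk b4→b2→b1 to b0
  b6←b0: walk · to b0
  b6←b5: walk b5 to b0
  DF(b0)=∅
  DF(b1)={b1,b5}
  DF(b2)={b1,b5}
  DF(b3)={b4}
  DF(b4)={b5}
  DF(b5)={b6}
  DF(b6)=∅

φ for m: defs {b5}
  DF⁺ = {b6}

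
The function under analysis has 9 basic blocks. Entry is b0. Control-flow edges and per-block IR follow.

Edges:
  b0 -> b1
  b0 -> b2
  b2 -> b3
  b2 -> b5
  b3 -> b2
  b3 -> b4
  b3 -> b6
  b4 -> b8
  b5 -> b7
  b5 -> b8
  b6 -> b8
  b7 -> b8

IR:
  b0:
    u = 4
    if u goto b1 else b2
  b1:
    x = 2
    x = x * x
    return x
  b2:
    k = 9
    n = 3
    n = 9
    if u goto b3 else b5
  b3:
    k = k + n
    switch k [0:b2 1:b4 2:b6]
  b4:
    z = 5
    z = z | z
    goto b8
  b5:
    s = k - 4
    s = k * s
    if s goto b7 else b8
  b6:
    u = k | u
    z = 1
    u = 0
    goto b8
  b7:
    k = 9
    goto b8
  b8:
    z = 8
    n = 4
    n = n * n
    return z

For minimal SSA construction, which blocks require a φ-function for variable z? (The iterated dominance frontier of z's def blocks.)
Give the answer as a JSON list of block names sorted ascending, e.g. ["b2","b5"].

idom tree: b1←b0 b2←b0 b3←b2 b4←b3 b5←b2 b6←b3 b7←b5 b8←b2
Dom∩ at merges:
  b2: preds {b0,b3}: {b0} ∩ {b0,b2,b3} = {b0}; idom=b0
  b8: preds {b4,b5,b6,b7}: {b0,b2,b3,b4} ∩ {b0,b2,b5} ∩ {b0,b2,b3,b6} ∩ {b0,b2,b5,b7} = {b0,b2}; idom=b2

Frontier:
  join b2 pred b0: · stop@b0
  join b2 pred b3: b3→b2 stop@b0
  join b8 pred b4: b4→b3 stop@b2
  join b8 pred b5: b5 stop@b2
  join b8 pred b6: b6→b3 stop@b2
  join b8 pred b7: b7→b5 stop@b2
  DF(b0)=∅
  DF(b1)=∅
  DF(b2)={b2}
  DF(b3)={b2,b8}
  DF(b4)={b8}
  DF(b5)={b8}
  DF(b6)={b8}
  DF(b7)={b8}
  DF(b8)=∅

φ for z: defs {b4,b6,b8}
  DF⁺ = {b8}

Answer: ["b8"]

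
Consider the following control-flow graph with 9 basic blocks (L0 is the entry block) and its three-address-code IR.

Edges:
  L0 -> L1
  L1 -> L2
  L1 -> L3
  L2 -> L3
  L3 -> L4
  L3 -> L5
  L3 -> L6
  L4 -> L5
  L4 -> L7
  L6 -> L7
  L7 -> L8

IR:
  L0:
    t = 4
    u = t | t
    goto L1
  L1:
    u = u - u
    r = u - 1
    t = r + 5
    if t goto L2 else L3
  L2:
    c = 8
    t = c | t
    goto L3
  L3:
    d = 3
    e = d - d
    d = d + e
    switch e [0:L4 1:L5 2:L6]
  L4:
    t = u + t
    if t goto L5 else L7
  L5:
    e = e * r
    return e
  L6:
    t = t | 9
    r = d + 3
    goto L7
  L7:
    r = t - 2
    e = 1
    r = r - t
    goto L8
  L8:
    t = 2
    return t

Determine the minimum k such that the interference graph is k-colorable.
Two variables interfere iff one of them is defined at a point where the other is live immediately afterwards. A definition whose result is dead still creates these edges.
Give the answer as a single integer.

Answer: 5

Working:
def/use:
  L0 def {t,u} use ∅
  L1 def {r,t,u} use {u}
  L2 def {c,t} use {t}
  L3 def {d,e} use ∅
  L4 def {t} use {t,u}
  L5 def {e} use {e,r}
  L6 def {r,t} use {d,t}
  L7 def {e,r} use {t}
  L8 def {t} use ∅

Backward fixpoint:
  L0 li=∅ lo={u}
  L1 li={u} lo={r,t,u}
  L2 li={r,t,u} lo={r,t,u}
  L3 li={r,t,u} lo={d,e,r,t,u}
  L4 li={e,r,t,u} lo={e,r,t}
  L5 li={e,r} lo=∅
  L6 li={d,t} lo={t}
  L7 li={t} lo=∅
  L8 li=∅ lo=∅

Interference:
  c — {r,t,u}
  d — {e,r,t,u}
  e — {d,r,t,u}
  r — {c,d,e,t,u}
  t — {c,d,e,r,u}
  u — {c,d,e,r,t}

Registers:
  {d,e,r,t,u} pairwise interfere (5-clique) ⇒ χ ≥ 5
  assign c→r3 d→r3 e→r4 r→r0 t→r1 u→r2 — no edge inside a register ⇒ χ ≤ 5
  χ = 5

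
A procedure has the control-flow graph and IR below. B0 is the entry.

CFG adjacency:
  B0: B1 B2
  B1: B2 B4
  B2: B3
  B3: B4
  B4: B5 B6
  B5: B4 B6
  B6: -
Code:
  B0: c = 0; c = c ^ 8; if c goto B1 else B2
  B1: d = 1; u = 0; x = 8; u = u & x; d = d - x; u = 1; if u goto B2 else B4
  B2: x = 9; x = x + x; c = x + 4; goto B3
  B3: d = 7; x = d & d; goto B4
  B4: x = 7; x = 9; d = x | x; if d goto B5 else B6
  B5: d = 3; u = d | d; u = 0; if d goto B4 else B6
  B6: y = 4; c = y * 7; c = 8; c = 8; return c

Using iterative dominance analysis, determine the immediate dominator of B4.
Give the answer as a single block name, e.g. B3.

Answer: B0

Working:
idom tree: B1←B0 B2←B0 B3←B2 B4←B0 B5←B4 B6←B4
Dom at joins:
  B2: preds {B0,B1}: {B0} ∩ {B0,B1} = {B0}; idom=B0
  B4: preds {B1,B3,B5}: {B0,B1} ∩ {B0,B2,B3} ∩ {B0,B4,B5} = {B0}; idom=B0
  B6: preds {B4,B5}: {B0,B4} ∩ {B0,B4,B5} = {B0,B4}; idom=B4

idom(B4) = B0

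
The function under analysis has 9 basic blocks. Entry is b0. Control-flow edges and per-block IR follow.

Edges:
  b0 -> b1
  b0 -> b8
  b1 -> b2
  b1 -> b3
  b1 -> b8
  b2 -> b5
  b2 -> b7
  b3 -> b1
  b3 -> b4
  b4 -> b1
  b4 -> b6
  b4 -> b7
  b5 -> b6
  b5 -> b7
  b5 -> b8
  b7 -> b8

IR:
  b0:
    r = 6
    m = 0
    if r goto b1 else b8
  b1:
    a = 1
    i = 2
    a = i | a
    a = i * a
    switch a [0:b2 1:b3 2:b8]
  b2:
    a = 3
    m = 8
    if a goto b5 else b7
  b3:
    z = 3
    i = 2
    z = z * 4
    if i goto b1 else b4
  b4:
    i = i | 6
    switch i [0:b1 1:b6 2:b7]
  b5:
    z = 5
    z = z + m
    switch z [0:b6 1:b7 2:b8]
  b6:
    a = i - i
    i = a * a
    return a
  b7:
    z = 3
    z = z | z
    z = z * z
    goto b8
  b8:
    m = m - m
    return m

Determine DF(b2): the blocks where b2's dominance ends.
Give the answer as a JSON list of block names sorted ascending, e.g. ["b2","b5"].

idom tree: b1←b0 b2←b1 b3←b1 b4←b3 b5←b2 b6←b1 b7←b1 b8←b0
Join-block Dom:
  b1: preds {b0,b3,b4}: {b0} ∩ {b0,b1,b3} ∩ {b0,b1,b3,b4} = {b0}; idom=b0
  b6: preds {b4,b5}: {b0,b1,b3,b4} ∩ {b0,b1,b2,b5} = {b0,b1}; idom=b1
  b7: preds {b2,b4,b5}: {b0,b1,b2} ∩ {b0,b1,b3,b4} ∩ {b0,b1,b2,b5} = {b0,b1}; idom=b1
  b8: preds {b0,b1,b5,b7}: {b0} ∩ {b0,b1} ∩ {b0,b1,b2,b5} ∩ {b0,b1,b7} = {b0}; idom=b0

Frontier:
  join b1 pred b0: · stop@b0
  join b1 pred b3: b3→b1 stop@b0
  join b1 pred b4: b4→b3→b1 stop@b0
  join b6 pred b4: b4→b3 stop@b1
  join b6 pred b5: b5→b2 stop@b1
  join b7 pred b2: b2 stop@b1
  join b7 pred b4: b4→b3 stop@b1
  join b7 pred b5: b5→b2 stop@b1
  join b8 pred b0: · stop@b0
  join b8 pred b1: b1 stop@b0
  join b8 pred b5: b5→b2→b1 stop@b0
  join b8 pred b7: b7→b1 stop@b0
  b0 → ∅
  b1 → {b1,b8}
  b2 → {b6,b7,b8}
  b3 → {b1,b6,b7}
  b4 → {b1,b6,b7}
  b5 → {b6,b7,b8}
  b6 → ∅
  b7 → {b8}
  b8 → ∅

DF(b2) = ["b6", "b7", "b8"]

Answer: ["b6", "b7", "b8"]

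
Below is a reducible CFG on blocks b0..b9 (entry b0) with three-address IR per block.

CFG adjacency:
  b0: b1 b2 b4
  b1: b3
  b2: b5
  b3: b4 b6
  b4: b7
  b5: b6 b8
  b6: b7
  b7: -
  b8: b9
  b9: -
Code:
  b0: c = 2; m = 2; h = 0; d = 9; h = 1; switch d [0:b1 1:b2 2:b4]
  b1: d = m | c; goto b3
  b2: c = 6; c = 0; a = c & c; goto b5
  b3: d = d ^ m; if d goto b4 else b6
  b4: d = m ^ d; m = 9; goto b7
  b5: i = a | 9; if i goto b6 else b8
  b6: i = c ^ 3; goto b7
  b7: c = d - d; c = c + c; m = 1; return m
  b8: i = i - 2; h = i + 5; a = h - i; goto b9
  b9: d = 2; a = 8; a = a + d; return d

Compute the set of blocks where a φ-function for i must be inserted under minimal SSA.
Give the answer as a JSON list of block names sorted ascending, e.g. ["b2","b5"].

idom tree: b1←b0 b2←b0 b3←b1 b4←b0 b5←b2 b6←b0 b7←b0 b8←b5 b9←b8
Dom at joins:
  b4: preds {b0,b3}: {b0} ∩ {b0,b1,b3} = {b0}; idom=b0
  b6: preds {b3,b5}: {b0,b1,b3} ∩ {b0,b2,b5} = {b0}; idom=b0
  b7: preds {b4,b6}: {b0,b4} ∩ {b0,b6} = {b0}; idom=b0

DF walk-up:
  b4←b0: walk · to b0
  b4←b3: walk b3→b1 to b0
  b6←b3: walk b3→b1 to b0
  b6←b5: walk b5→b2 to b0
  b7←b4: walk b4 to b0
  b7←b6: walk b6 to b0
  b0: DF=∅
  b1: DF={b4,b6}
  b2: DF={b6}
  b3: DF={b4,b6}
  b4: DF={b7}
  b5: DF={b6}
  b6: DF={b7}
  b7: DF=∅
  b8: DF=∅
  b9: DF=∅

φ for i: defs {b5,b6,b8}
  DF⁺ = {b6,b7}

Answer: ["b6", "b7"]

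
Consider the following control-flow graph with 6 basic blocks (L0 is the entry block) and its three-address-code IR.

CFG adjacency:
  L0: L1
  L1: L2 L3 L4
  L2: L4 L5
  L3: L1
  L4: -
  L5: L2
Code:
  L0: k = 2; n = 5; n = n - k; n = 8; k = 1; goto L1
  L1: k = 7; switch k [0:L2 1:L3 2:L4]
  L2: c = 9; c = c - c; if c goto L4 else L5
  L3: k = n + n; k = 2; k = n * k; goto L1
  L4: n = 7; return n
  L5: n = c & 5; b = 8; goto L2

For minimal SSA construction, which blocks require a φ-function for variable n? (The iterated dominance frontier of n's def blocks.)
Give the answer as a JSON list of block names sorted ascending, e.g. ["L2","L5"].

Answer: ["L2", "L4"]

Analysis:
idom tree: L1←L0 L2←L1 L3←L1 L4←L1 L5←L2
Dom∩ at merges:
  L1: preds {L0,L3}: {L0} ∩ {L0,L1,L3} = {L0}; idom=L0
  L2: preds {L1,L5}: {L0,L1} ∩ {L0,L1,L2,L5} = {L0,L1}; idom=L1
  L4: preds {L1,L2}: {L0,L1} ∩ {L0,L1,L2} = {L0,L1}; idom=L1

DF derivation:
  join L1 pred L0: · stop@L0
  join L1 pred L3: L3→L1 stop@L0
  join L2 pred L1: · stop@L1
  join L2 pred L5: L5→L2 stop@L1
  join L4 pred L1: · stop@L1
  join L4 pred L2: L2 stop@L1
  L0 → ∅
  L1 → {L1}
  L2 → {L2,L4}
  L3 → {L1}
  L4 → ∅
  L5 → {L2}

φ for n: defs {L0,L4,L5}
  DF⁺ = {L2,L4}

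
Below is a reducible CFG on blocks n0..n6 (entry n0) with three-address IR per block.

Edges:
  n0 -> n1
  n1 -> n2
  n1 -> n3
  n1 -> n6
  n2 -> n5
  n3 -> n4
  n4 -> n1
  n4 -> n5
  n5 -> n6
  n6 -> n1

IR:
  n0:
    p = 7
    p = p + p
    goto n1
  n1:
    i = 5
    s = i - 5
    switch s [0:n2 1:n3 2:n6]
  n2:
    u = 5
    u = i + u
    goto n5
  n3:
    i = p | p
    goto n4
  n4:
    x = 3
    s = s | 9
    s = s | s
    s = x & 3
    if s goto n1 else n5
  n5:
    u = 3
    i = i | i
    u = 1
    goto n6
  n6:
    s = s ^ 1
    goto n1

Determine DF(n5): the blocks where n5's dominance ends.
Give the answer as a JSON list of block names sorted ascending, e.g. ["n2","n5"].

Answer: ["n6"]

Derivation:
idom tree: n1←n0 n2←n1 n3←n1 n4←n3 n5←n1 n6←n1
Dom∩ at merges:
  n1: preds {n0,n4,n6}: {n0} ∩ {n0,n1,n3,n4} ∩ {n0,n1,n6} = {n0}; idom=n0
  n5: preds {n2,n4}: {n0,n1,n2} ∩ {n0,n1,n3,n4} = {n0,n1}; idom=n1
  n6: preds {n1,n5}: {n0,n1} ∩ {n0,n1,n5} = {n0,n1}; idom=n1

DF derivation:
  n1←n0: walk · to n0
  n1←n4: walk n4→n3→n1 to n0
  n1←n6: walk n6→n1 to n0
  n5←n2: walk n2 to n1
  n5←n4: walk n4→n3 to n1
  n6←n1: walk · to n1
  n6←n5: walk n5 to n1
  n0 → ∅
  n1 → {n1}
  n2 → {n5}
  n3 → {n1,n5}
  n4 → {n1,n5}
  n5 → {n6}
  n6 → {n1}

DF(n5) = ["n6"]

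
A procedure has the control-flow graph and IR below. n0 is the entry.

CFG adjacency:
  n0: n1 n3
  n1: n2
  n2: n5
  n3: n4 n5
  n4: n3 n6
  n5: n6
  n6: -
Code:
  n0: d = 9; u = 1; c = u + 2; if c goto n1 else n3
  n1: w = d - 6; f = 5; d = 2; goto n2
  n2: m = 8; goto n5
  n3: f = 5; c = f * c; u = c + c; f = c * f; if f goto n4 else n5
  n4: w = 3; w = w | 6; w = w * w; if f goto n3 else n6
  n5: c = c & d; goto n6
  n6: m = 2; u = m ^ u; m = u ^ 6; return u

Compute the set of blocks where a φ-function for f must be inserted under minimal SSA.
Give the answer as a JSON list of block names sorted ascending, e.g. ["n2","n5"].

idom tree: n1←n0 n2←n1 n3←n0 n4←n3 n5←n0 n6←n0
Join-block Dom:
  n3: preds {n0,n4}: {n0} ∩ {n0,n3,n4} = {n0}; idom=n0
  n5: preds {n2,n3}: {n0,n1,n2} ∩ {n0,n3} = {n0}; idom=n0
  n6: preds {n4,n5}: {n0,n3,n4} ∩ {n0,n5} = {n0}; idom=n0

Frontier:
  join n3 pred n0: · stop@n0
  join n3 pred n4: n4→n3 stop@n0
  join n5 pred n2: n2→n1 stop@n0
  join n5 pred n3: n3 stop@n0
  join n6 pred n4: n4→n3 stop@n0
  join n6 pred n5: n5 stop@n0
  n0: DF=∅
  n1: DF={n5}
  n2: DF={n5}
  n3: DF={n3,n5,n6}
  n4: DF={n3,n6}
  n5: DF={n6}
  n6: DF=∅

φ for f: defs {n1,n3}
  DF⁺ = {n3,n5,n6}

Answer: ["n3", "n5", "n6"]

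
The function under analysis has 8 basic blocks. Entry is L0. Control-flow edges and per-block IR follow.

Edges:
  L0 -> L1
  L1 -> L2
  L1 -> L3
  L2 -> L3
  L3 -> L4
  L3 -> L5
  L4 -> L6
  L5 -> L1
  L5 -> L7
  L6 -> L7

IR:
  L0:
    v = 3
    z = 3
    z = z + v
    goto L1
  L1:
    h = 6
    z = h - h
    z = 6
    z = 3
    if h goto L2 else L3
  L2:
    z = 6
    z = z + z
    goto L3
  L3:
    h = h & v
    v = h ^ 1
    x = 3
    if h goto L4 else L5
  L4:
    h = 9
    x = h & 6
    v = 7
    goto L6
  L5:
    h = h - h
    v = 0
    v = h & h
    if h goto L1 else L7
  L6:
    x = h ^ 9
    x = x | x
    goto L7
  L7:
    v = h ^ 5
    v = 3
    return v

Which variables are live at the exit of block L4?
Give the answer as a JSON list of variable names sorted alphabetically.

Per-block:
  L0 def {v,z} use ∅
  L1 def {h,z} use ∅
  L2 def {z} use ∅
  L3 def {h,v,x} use {h,v}
  L4 def {h,v,x} use ∅
  L5 def {h,v} use {h}
  L6 def {x} use {h}
  L7 def {v} use {h}

Liveness:
  L0: in=∅ out={v}
  L1: in={v} out={h,v}
  L2: in={h,v} out={h,v}
  L3: in={h,v} out={h}
  L4: in=∅ out={h}
  L5: in={h} out={h,v}
  L6: in={h} out={h}
  L7: in={h} out=∅

live-out(L4) = ["h"]

Answer: ["h"]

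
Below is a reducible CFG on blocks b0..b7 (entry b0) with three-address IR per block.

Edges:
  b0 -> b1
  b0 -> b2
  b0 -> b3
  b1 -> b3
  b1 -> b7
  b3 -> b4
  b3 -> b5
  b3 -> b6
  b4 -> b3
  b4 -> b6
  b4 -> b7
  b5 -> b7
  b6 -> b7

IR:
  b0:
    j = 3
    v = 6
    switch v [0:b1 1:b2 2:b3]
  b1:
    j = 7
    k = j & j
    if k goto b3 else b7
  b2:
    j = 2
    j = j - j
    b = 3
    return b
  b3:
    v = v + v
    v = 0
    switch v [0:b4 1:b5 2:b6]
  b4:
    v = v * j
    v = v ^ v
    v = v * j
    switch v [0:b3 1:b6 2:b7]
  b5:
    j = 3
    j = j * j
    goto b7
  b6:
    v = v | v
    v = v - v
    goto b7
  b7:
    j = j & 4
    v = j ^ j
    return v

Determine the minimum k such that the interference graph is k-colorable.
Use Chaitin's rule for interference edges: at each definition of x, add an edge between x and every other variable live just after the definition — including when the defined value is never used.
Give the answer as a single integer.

Per-block:
  b0: {j,v} / ∅
  b1: {j,k} / ∅
  b2: {b,j} / ∅
  b3: {v} / {v}
  b4: {v} / {j,v}
  b5: {j} / ∅
  b6: {v} / {v}
  b7: {j,v} / {j}

Backward fixpoint:
  b0: in=∅ out={j,v}
  b1: in={v} out={j,v}
  b2: in=∅ out=∅
  b3: in={j,v} out={j,v}
  b4: in={j,v} out={j,v}
  b5: in=∅ out={j}
  b6: in={j,v} out={j}
  b7: in={j} out=∅

Conflict graph:
  b: ∅
  j: {k,v}
  k: {j,v}
  v: {j,k}

Colouring:
  {j,k,v} pairwise interfere (3-clique) ⇒ χ ≥ 3
  assign b→R0 j→R0 k→R1 v→R2 — no edge inside a register ⇒ χ ≤ 3
  χ = 3

Answer: 3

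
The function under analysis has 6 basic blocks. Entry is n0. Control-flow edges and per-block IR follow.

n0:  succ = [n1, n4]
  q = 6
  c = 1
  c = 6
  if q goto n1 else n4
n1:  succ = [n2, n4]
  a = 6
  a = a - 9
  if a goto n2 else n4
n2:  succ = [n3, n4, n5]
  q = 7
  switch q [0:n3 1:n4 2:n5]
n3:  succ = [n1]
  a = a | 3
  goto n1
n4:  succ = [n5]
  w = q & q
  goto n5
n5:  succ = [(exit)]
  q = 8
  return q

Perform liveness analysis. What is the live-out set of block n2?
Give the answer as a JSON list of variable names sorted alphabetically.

Answer: ["a", "q"]

Working:
Per-block:
  n0: def={c,q} ue=∅
  n1: def={a} ue=∅
  n2: def={q} ue=∅
  n3: def={a} ue={a}
  n4: def={w} ue={q}
  n5: def={q} ue=∅

Backward fixpoint:
  live n0: ∅→{q}
  live n1: {q}→{a,q}
  live n2: {a}→{a,q}
  live n3: {a,q}→{q}
  live n4: {q}→∅
  live n5: ∅→∅

live-out(n2) = ["a", "q"]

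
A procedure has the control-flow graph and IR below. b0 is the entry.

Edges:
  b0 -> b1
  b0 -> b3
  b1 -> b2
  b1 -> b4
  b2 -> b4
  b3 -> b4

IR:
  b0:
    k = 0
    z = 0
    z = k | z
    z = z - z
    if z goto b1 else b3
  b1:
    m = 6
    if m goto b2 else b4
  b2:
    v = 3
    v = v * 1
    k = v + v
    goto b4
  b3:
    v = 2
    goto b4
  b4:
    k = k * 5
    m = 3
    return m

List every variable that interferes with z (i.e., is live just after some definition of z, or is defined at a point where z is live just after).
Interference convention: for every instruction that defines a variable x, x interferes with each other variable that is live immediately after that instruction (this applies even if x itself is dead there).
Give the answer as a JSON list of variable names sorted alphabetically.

Answer: ["k"]

Analysis:
Per-block:
  b0: def={k,z} ue=∅
  b1: def={m} ue=∅
  b2: def={k,v} ue=∅
  b3: def={v} ue=∅
  b4: def={k,m} ue={k}

Live sets:
  live b0: ∅→{k}
  live b1: {k}→{k}
  live b2: ∅→{k}
  live b3: {k}→{k}
  live b4: {k}→∅

Interference:
  k↔{m,v,z}
  m↔{k}
  v↔{k}
  z↔{k}

N(z) = ["k"]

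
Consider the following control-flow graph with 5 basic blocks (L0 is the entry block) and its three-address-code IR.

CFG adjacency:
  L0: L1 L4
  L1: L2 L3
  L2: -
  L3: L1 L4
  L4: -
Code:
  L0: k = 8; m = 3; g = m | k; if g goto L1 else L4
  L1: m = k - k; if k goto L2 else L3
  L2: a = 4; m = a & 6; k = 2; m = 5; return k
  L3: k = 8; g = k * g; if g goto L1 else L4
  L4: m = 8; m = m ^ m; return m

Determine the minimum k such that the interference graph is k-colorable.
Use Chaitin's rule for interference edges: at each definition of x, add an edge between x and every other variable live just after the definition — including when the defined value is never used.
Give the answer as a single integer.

Per-block:
  L0: def={g,k,m} ue=∅
  L1: def={m} ue={k}
  L2: def={a,k,m} ue=∅
  L3: def={g,k} ue={g}
  L4: def={m} ue=∅

Live sets:
  L0: in=∅ out={g,k}
  L1: in={g,k} out={g}
  L2: in=∅ out=∅
  L3: in={g} out={g,k}
  L4: in=∅ out=∅

Conflict graph:
  a↔∅
  g↔{k,m}
  k↔{g,m}
  m↔{g,k}

Colouring:
  clique {g,k,m} ⇒ need ≥ 3
  assign a→c0 g→c0 k→c1 m→c2 — no edge inside a register ⇒ χ ≤ 3
  χ = 3

Answer: 3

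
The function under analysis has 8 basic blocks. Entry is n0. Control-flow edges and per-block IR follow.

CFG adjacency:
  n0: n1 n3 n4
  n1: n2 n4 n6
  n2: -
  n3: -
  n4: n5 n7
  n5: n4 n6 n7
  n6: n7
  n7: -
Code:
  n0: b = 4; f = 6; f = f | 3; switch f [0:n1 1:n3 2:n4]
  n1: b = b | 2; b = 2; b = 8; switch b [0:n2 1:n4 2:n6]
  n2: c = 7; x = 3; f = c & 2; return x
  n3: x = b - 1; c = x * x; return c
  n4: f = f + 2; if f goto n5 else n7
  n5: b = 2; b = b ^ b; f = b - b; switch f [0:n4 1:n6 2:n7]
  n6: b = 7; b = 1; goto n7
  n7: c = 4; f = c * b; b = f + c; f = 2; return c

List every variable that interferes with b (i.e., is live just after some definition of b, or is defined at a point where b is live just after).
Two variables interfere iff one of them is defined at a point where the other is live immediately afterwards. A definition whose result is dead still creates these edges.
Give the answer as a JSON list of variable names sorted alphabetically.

Block summaries:
  n0: {b,f} / ∅
  n1: {b} / {b}
  n2: {c,f,x} / ∅
  n3: {c,x} / {b}
  n4: {f} / {f}
  n5: {b,f} / ∅
  n6: {b} / ∅
  n7: {b,c,f} / {b}

Live sets:
  n0 li=∅ lo={b,f}
  n1 li={b,f} lo={b,f}
  n2 li=∅ lo=∅
  n3 li={b} lo=∅
  n4 li={b,f} lo={b}
  n5 li=∅ lo={b,f}
  n6 li=∅ lo={b}
  n7 li={b} lo=∅

Interfere edges:
  b↔{c,f}
  c↔{b,f,x}
  f↔{b,c,x}
  x↔{c,f}

N(b) = ["c", "f"]

Answer: ["c", "f"]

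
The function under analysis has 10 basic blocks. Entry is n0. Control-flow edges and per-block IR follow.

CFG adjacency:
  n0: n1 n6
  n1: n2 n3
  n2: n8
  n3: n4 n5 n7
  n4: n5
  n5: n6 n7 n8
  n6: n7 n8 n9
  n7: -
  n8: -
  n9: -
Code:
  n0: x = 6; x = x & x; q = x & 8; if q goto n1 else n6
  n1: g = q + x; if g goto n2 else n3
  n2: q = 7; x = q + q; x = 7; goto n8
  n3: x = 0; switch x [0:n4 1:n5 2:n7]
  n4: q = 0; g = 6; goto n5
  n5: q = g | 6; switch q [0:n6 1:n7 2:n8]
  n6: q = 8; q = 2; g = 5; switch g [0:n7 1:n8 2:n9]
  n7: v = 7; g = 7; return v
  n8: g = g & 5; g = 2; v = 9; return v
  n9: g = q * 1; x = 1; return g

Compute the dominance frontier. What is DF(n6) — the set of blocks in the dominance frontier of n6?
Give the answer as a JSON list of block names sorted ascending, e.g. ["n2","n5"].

Answer: ["n7", "n8"]

Working:
idom tree: n1←n0 n2←n1 n3←n1 n4←n3 n5←n3 n6←n0 n7←n0 n8←n0 n9←n6
Dom at joins:
  n5: preds {n3,n4}: {n0,n1,n3} ∩ {n0,n1,n3,n4} = {n0,n1,n3}; idom=n3
  n6: preds {n0,n5}: {n0} ∩ {n0,n1,n3,n5} = {n0}; idom=n0
  n7: preds {n3,n5,n6}: {n0,n1,n3} ∩ {n0,n1,n3,n5} ∩ {n0,n6} = {n0}; idom=n0
  n8: preds {n2,n5,n6}: {n0,n1,n2} ∩ {n0,n1,n3,n5} ∩ {n0,n6} = {n0}; idom=n0

DF walk-up:
  join n5 pred n3: · stop@n3
  join n5 pred n4: n4 stop@n3
  join n6 pred n0: · stop@n0
  join n6 pred n5: n5→n3→n1 stop@n0
  join n7 pred n3: n3→n1 stop@n0
  join n7 pred n5: n5→n3→n1 stop@n0
  join n7 pred n6: n6 stop@n0
  join n8 pred n2: n2→n1 stop@n0
  join n8 pred n5: n5→n3→n1 stop@n0
  join n8 pred n6: n6 stop@n0
  n0: DF=∅
  n1: DF={n6,n7,n8}
  n2: DF={n8}
  n3: DF={n6,n7,n8}
  n4: DF={n5}
  n5: DF={n6,n7,n8}
  n6: DF={n7,n8}
  n7: DF=∅
  n8: DF=∅
  n9: DF=∅

DF(n6) = ["n7", "n8"]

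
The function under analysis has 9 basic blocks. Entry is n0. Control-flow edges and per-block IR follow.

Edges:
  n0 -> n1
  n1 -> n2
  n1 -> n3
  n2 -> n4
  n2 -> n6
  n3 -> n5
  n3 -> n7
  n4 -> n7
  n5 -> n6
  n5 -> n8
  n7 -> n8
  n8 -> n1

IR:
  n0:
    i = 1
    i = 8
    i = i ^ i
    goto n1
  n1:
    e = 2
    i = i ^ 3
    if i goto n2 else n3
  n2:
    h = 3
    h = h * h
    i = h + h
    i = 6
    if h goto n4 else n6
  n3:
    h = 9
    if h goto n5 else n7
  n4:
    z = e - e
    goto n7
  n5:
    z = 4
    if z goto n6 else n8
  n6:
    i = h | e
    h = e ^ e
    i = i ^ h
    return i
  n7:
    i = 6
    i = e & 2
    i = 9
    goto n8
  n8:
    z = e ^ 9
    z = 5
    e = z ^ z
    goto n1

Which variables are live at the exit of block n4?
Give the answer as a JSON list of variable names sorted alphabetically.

Answer: ["e"]

Working:
Per-block:
  n0 def {i} use ∅
  n1 def {e,i} use {i}
  n2 def {h,i} use ∅
  n3 def {h} use ∅
  n4 def {z} use {e}
  n5 def {z} use ∅
  n6 def {h,i} use {e,h}
  n7 def {i} use {e}
  n8 def {e,z} use {e}

Liveness:
  n0 li=∅ lo={i}
  n1 li={i} lo={e,i}
  n2 li={e} lo={e,h}
  n3 li={e,i} lo={e,h,i}
  n4 li={e} lo={e}
  n5 li={e,h,i} lo={e,h,i}
  n6 li={e,h} lo=∅
  n7 li={e} lo={e,i}
  n8 li={e,i} lo={i}

live-out(n4) = ["e"]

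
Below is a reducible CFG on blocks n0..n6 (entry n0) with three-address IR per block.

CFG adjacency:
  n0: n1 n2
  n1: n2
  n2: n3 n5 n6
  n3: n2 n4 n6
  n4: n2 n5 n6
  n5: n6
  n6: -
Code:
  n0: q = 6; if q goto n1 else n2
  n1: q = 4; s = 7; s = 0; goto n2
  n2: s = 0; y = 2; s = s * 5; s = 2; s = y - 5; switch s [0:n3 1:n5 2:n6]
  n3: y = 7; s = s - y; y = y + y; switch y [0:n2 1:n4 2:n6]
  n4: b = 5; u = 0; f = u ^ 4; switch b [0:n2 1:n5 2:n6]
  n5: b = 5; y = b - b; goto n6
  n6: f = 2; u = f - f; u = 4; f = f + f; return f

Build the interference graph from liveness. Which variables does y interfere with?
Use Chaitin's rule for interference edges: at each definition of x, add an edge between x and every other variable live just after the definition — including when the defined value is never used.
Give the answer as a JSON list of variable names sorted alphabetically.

Per-block:
  n0: {q} / ∅
  n1: {q,s} / ∅
  n2: {s,y} / ∅
  n3: {s,y} / {s}
  n4: {b,f,u} / ∅
  n5: {b,y} / ∅
  n6: {f,u} / ∅

Liveness:
  n0: in=∅ out=∅
  n1: in=∅ out=∅
  n2: in=∅ out={s}
  n3: in={s} out=∅
  n4: in=∅ out=∅
  n5: in=∅ out=∅
  n6: in=∅ out=∅

Interference:
  b: {f,u}
  f: {b,u}
  q: ∅
  s: {y}
  u: {b,f}
  y: {s}

N(y) = ["s"]

Answer: ["s"]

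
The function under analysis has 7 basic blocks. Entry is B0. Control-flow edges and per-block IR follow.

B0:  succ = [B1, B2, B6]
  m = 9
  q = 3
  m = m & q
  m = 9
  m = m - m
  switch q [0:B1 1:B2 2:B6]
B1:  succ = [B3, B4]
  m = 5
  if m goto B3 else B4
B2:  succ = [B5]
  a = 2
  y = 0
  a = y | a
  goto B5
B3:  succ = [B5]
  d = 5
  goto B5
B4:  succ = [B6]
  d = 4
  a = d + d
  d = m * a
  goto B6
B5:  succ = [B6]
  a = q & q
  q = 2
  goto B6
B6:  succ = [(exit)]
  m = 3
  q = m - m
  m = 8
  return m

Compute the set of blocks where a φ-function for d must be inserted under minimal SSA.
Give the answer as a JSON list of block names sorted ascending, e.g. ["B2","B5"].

Answer: ["B5", "B6"]

Working:
idom tree: B1←B0 B2←B0 B3←B1 B4←B1 B5←B0 B6←B0
Join-block Dom:
  B5: preds {B2,B3}: {B0,B2} ∩ {B0,B1,B3} = {B0}; idom=B0
  B6: preds {B0,B4,B5}: {B0} ∩ {B0,B1,B4} ∩ {B0,B5} = {B0}; idom=B0

DF walk-up:
  B5←B2: walk B2 to B0
  B5←B3: walk B3→B1 to B0
  B6←B0: walk · to B0
  B6←B4: walk B4→B1 to B0
  B6←B5: walk B5 to B0
  DF(B0)=∅
  DF(B1)={B5,B6}
  DF(B2)={B5}
  DF(B3)={B5}
  DF(B4)={B6}
  DF(B5)={B6}
  DF(B6)=∅

φ for d: defs {B3,B4}
  DF⁺ = {B5,B6}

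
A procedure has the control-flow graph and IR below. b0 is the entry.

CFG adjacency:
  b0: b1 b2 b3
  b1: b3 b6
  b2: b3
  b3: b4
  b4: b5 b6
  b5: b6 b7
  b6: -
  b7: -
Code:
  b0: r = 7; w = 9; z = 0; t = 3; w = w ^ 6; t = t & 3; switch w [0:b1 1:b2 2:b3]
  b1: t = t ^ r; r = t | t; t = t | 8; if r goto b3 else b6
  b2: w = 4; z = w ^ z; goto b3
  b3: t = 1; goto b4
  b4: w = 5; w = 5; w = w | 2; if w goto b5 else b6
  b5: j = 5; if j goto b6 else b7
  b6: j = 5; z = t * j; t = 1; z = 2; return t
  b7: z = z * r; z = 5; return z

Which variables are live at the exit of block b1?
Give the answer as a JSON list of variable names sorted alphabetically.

Block summaries:
  b0: def={r,t,w,z} ue=∅
  b1: def={r,t} ue={r,t}
  b2: def={w,z} ue={z}
  b3: def={t} ue=∅
  b4: def={w} ue=∅
  b5: def={j} ue=∅
  b6: def={j,t,z} ue={t}
  b7: def={z} ue={r,z}

Liveness:
  b0: in=∅ out={r,t,z}
  b1: in={r,t,z} out={r,t,z}
  b2: in={r,z} out={r,z}
  b3: in={r,z} out={r,t,z}
  b4: in={r,t,z} out={r,t,z}
  b5: in={r,t,z} out={r,t,z}
  b6: in={t} out=∅
  b7: in={r,z} out=∅

live-out(b1) = ["r", "t", "z"]

Answer: ["r", "t", "z"]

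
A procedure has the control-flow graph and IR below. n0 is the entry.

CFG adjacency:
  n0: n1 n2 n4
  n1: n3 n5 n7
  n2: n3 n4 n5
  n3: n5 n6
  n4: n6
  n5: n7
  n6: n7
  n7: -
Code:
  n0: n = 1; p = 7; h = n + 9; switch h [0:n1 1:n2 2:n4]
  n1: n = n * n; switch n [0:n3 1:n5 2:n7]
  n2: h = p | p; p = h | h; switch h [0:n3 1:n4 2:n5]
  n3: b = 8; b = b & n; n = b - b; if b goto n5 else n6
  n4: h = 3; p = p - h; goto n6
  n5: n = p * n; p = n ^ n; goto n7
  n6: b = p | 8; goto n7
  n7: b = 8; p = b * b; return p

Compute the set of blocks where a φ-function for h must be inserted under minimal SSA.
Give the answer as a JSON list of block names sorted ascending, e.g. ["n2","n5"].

Answer: ["n3", "n4", "n5", "n6", "n7"]

Derivation:
idom tree: n1←n0 n2←n0 n3←n0 n4←n0 n5←n0 n6←n0 n7←n0
Dom∩ at merges:
  n3: preds {n1,n2}: {n0,n1} ∩ {n0,n2} = {n0}; idom=n0
  n4: preds {n0,n2}: {n0} ∩ {n0,n2} = {n0}; idom=n0
  n5: preds {n1,n2,n3}: {n0,n1} ∩ {n0,n2} ∩ {n0,n3} = {n0}; idom=n0
  n6: preds {n3,n4}: {n0,n3} ∩ {n0,n4} = {n0}; idom=n0
  n7: preds {n1,n5,n6}: {n0,n1} ∩ {n0,n5} ∩ {n0,n6} = {n0}; idom=n0

DF derivation:
  join n3 pred n1: n1 stop@n0
  join n3 pred n2: n2 stop@n0
  join n4 pred n0: · stop@n0
  join n4 pred n2: n2 stop@n0
  join n5 pred n1: n1 stop@n0
  join n5 pred n2: n2 stop@n0
  join n5 pred n3: n3 stop@n0
  join n6 pred n3: n3 stop@n0
  join n6 pred n4: n4 stop@n0
  join n7 pred n1: n1 stop@n0
  join n7 pred n5: n5 stop@n0
  join n7 pred n6: n6 stop@n0
  n0 → ∅
  n1 → {n3,n5,n7}
  n2 → {n3,n4,n5}
  n3 → {n5,n6}
  n4 → {n6}
  n5 → {n7}
  n6 → {n7}
  n7 → ∅

φ for h: defs {n0,n2,n4}
  DF⁺ = {n3,n4,n5,n6,n7}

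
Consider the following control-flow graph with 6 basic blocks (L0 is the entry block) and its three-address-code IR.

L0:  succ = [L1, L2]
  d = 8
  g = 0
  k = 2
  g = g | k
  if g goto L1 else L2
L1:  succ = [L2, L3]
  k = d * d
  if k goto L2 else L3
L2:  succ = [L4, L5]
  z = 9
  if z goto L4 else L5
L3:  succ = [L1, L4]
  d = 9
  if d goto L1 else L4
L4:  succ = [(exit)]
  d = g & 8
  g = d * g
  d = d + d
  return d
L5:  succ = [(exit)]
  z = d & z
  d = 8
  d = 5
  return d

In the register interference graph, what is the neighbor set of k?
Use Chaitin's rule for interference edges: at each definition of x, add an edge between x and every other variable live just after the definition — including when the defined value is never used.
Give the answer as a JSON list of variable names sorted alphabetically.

Per-block:
  L0: {d,g,k} / ∅
  L1: {k} / {d}
  L2: {z} / ∅
  L3: {d} / ∅
  L4: {d,g} / {g}
  L5: {d,z} / {d,z}

Live sets:
  live L0: ∅→{d,g}
  live L1: {d,g}→{d,g}
  live L2: {d,g}→{d,g,z}
  live L3: {g}→{d,g}
  live L4: {g}→∅
  live L5: {d,z}→∅

Conflict graph:
  d↔{g,k,z}
  g↔{d,k,z}
  k↔{d,g}
  z↔{d,g}

N(k) = ["d", "g"]

Answer: ["d", "g"]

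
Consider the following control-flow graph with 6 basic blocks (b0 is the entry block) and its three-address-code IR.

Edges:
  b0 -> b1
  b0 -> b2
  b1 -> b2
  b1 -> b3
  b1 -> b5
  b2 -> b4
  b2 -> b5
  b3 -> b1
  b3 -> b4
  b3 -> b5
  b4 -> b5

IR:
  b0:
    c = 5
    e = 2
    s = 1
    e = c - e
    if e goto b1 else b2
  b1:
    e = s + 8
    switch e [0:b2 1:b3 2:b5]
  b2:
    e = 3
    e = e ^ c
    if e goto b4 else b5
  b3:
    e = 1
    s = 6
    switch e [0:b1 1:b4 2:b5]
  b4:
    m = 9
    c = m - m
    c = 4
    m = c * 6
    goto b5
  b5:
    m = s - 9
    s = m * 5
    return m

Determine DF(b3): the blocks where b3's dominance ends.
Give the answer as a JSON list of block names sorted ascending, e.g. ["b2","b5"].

idom tree: b1←b0 b2←b0 b3←b1 b4←b0 b5←b0
Join-block Dom:
  b1: preds {b0,b3}: {b0} ∩ {b0,b1,b3} = {b0}; idom=b0
  b2: preds {b0,b1}: {b0} ∩ {b0,b1} = {b0}; idom=b0
  b4: preds {b2,b3}: {b0,b2} ∩ {b0,b1,b3} = {b0}; idom=b0
  b5: preds {b1,b2,b3,b4}: {b0,b1} ∩ {b0,b2} ∩ {b0,b1,b3} ∩ {b0,b4} = {b0}; idom=b0

DF walk-up:
  join b1 pred b0: · stop@b0
  join b1 pred b3: b3→b1 stop@b0
  join b2 pred b0: · stop@b0
  join b2 pred b1: b1 stop@b0
  join b4 pred b2: b2 stop@b0
  join b4 pred b3: b3→b1 stop@b0
  join b5 pred b1: b1 stop@b0
  join b5 pred b2: b2 stop@b0
  join b5 pred b3: b3→b1 stop@b0
  join b5 pred b4: b4 stop@b0
  DF(b0)=∅
  DF(b1)={b1,b2,b4,b5}
  DF(b2)={b4,b5}
  DF(b3)={b1,b4,b5}
  DF(b4)={b5}
  DF(b5)=∅

DF(b3) = ["b1", "b4", "b5"]

Answer: ["b1", "b4", "b5"]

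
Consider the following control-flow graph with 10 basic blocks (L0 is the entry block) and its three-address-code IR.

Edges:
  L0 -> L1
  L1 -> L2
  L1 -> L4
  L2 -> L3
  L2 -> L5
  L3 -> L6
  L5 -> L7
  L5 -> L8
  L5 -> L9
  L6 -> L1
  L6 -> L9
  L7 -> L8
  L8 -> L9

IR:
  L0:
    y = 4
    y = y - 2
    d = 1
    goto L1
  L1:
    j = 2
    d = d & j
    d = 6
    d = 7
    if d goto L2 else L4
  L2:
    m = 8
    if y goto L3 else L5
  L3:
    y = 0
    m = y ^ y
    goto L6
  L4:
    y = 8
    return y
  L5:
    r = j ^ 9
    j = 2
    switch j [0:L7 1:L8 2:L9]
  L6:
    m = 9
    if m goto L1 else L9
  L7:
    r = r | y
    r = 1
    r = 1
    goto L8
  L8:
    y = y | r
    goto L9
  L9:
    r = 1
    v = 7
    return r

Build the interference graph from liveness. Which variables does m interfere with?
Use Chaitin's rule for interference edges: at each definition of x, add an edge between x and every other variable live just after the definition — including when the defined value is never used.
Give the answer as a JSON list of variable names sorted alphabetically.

Answer: ["d", "j", "y"]

Analysis:
Block summaries:
  L0 def {d,y} use ∅
  L1 def {d,j} use {d}
  L2 def {m} use {y}
  L3 def {m,y} use ∅
  L4 def {y} use ∅
  L5 def {j,r} use {j}
  L6 def {m} use ∅
  L7 def {r} use {r,y}
  L8 def {y} use {r,y}
  L9 def {r,v} use ∅

Live sets:
  L0 li=∅ lo={d,y}
  L1 li={d,y} lo={d,j,y}
  L2 li={d,j,y} lo={d,j,y}
  L3 li={d} lo={d,y}
  L4 li=∅ lo=∅
  L5 li={j,y} lo={r,y}
  L6 li={d,y} lo={d,y}
  L7 li={r,y} lo={r,y}
  L8 li={r,y} lo=∅
  L9 li=∅ lo=∅

Interfere edges:
  d↔{j,m,y}
  j↔{d,m,r,y}
  m↔{d,j,y}
  r↔{j,v,y}
  v↔{r}
  y↔{d,j,m,r}

N(m) = ["d", "j", "y"]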